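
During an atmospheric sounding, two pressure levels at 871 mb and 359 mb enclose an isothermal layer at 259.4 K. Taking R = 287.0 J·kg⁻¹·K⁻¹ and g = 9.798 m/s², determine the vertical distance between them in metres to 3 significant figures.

Δz ≈ 6730 m

Hypsometric equation: Δz = (R T̄/g) ln(P₁/P₂).
R T̄/g = 287.0 × 259.4 / 9.798 = 7598.3 m.
ln(871/359) = ln(2.4262) = 0.88633.
Δz = 7598.3 × 0.88633 = 6734.6 m.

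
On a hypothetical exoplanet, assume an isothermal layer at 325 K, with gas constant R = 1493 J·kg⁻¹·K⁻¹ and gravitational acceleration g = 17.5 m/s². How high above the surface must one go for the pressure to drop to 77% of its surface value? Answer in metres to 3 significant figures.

z ≈ 7250 m

Scale height: H = RT/g = 1493 × 325 / 17.5 = 27727 m.
Set P/P₀ = exp(−z/H) = 0.77, so z = −H ln(0.77).
−ln(0.77) = 0.26136; z = 27727 × 0.26136 = 7246.7 m.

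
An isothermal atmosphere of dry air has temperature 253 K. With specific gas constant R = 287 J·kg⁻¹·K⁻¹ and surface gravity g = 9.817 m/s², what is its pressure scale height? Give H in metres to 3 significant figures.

H ≈ 7400 m

The scale height of an isothermal atmosphere is H = RT/g.
H = 287 × 253 / 9.817 = 72611/9.817 = 7396.5 m.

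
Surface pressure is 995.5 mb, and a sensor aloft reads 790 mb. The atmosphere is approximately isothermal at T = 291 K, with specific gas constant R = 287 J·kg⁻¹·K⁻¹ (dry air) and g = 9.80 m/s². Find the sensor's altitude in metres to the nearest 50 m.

Scale height: H = RT/g = 287 × 291 / 9.80 = 8522.1 m.
Invert the barometric formula: z = H ln(P₀/P).
P₀/P = 995.5/790 = 1.2601; ln(1.2601) = 0.23119.
z = 8522.1 × 0.23119 = 1970.2 m.

z ≈ 1950 m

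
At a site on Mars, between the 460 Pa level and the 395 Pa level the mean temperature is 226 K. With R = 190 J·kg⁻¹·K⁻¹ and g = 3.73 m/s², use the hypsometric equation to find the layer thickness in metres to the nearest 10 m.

Δz ≈ 1750 m

Hypsometric equation: Δz = (R T̄/g) ln(P₁/P₂).
R T̄/g = 190 × 226 / 3.73 = 11512 m.
ln(460/395) = ln(1.1646) = 0.15238.
Δz = 11512 × 0.15238 = 1754.2 m.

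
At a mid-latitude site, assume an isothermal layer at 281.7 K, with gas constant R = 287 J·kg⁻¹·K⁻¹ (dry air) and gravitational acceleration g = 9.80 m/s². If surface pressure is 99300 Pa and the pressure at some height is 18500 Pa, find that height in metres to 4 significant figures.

Scale height: H = RT/g = 287 × 281.7 / 9.80 = 8249.8 m.
Invert the barometric formula: z = H ln(P₀/P).
P₀/P = 99300/18500 = 5.3676; ln(5.3676) = 1.6804.
z = 8249.8 × 1.6804 = 13863 m.

z ≈ 13860 m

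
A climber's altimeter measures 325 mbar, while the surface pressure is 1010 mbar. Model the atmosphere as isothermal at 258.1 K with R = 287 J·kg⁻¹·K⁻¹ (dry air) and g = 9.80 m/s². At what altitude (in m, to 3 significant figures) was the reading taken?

z ≈ 8570 m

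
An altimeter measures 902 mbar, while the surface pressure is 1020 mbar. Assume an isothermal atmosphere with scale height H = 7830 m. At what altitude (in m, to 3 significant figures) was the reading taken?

z ≈ 963 m

Invert the barometric formula: z = H ln(P₀/P).
P₀/P = 1020/902 = 1.1308; ln(1.1308) = 0.12293.
z = 7830.0 × 0.12293 = 962.54 m.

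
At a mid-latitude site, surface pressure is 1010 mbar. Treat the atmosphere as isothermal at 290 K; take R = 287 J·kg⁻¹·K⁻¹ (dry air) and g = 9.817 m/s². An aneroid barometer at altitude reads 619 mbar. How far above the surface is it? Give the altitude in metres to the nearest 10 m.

Scale height: H = RT/g = 287 × 290 / 9.817 = 8478.2 m.
Invert the barometric formula: z = H ln(P₀/P).
P₀/P = 1010/619 = 1.6317; ln(1.6317) = 0.48962.
z = 8478.2 × 0.48962 = 4151.1 m.

z ≈ 4150 m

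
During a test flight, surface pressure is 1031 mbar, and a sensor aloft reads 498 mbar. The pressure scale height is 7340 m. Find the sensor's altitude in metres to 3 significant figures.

z ≈ 5340 m

Invert the barometric formula: z = H ln(P₀/P).
P₀/P = 1031/498 = 2.0703; ln(2.0703) = 0.72769.
z = 7340.0 × 0.72769 = 5341.2 m.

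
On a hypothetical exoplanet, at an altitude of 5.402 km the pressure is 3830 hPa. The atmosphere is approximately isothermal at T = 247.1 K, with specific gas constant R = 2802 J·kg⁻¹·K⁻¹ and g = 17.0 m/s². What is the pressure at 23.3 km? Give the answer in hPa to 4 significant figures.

P ≈ 2468 hPa

Scale height: H = RT/g = 2802 × 247.1 / 17.0 = 40728 m.
Between two levels, P₂ = P₁ exp(−Δz/H) with Δz = z₂ − z₁.
Δz = 23300 − 5402.0 = 17898 m; Δz/H = 17898/40728 = 0.43945.
P₂ = 3830 × exp(−0.43945) = 3830 × 0.64439 = 2468.0 hPa.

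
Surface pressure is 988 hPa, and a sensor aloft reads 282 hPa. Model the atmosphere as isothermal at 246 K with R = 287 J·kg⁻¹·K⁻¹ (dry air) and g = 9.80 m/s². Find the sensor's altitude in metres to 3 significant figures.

z ≈ 9030 m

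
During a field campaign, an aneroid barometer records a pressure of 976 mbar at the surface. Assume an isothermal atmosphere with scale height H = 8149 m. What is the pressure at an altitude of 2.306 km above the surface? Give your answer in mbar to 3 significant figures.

P ≈ 735 mbar

Barometric formula: P = P₀ exp(−z/H).
z/H = 2306.0/8149.0 = 0.28298; exp(−0.28298) = 0.75353.
P = 976 × 0.75353 = 735.45 mbar.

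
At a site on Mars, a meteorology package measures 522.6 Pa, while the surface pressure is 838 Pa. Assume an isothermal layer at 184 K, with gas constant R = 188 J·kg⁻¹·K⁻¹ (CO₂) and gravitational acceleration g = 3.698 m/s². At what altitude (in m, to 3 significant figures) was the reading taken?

z ≈ 4420 m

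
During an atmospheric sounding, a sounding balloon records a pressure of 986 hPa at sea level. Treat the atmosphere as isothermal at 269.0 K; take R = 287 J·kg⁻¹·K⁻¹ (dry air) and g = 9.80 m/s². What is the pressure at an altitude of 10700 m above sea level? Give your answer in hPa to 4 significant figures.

P ≈ 253.5 hPa

Scale height: H = RT/g = 287 × 269.0 / 9.80 = 7877.9 m.
Barometric formula: P = P₀ exp(−z/H).
z/H = 10700/7877.9 = 1.3582; exp(−1.3582) = 0.25712.
P = 986 × 0.25712 = 253.52 hPa.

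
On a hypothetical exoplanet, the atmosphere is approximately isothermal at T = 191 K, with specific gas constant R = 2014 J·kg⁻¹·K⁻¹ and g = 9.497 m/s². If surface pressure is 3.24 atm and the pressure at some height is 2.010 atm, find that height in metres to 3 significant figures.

z ≈ 19300 m

Scale height: H = RT/g = 2014 × 191 / 9.497 = 40505 m.
Invert the barometric formula: z = H ln(P₀/P).
P₀/P = 3.24/2.010 = 1.6119; ln(1.6119) = 0.47741.
z = 40505 × 0.47741 = 19337 m.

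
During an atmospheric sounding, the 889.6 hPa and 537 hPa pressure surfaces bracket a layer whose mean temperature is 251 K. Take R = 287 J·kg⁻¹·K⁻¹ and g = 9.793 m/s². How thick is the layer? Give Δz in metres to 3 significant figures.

Hypsometric equation: Δz = (R T̄/g) ln(P₁/P₂).
R T̄/g = 287 × 251 / 9.793 = 7356.0 m.
ln(889.6/537) = ln(1.6566) = 0.50477.
Δz = 7356.0 × 0.50477 = 3713.1 m.

Δz ≈ 3710 m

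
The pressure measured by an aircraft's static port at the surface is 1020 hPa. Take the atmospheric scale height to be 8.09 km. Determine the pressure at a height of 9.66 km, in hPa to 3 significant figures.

Barometric formula: P = P₀ exp(−z/H).
z/H = 9660.0/8090.0 = 1.1941; exp(−1.1941) = 0.30298.
P = 1020 × 0.30298 = 309.04 hPa.

P ≈ 309 hPa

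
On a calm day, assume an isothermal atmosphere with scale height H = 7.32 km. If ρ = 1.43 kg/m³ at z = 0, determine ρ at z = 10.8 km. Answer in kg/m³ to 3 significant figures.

ρ ≈ 0.327 kg/m³

In an isothermal atmosphere, density decays like pressure: ρ = ρ₀ exp(−z/H).
z/H = 10800/7320.0 = 1.4754; exp(−1.4754) = 0.22869.
ρ = 1.43 × 0.22869 = 0.32703 kg/m³.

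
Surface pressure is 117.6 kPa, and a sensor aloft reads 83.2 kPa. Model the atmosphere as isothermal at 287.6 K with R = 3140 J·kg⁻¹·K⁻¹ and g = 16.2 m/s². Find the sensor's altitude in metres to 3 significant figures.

Scale height: H = RT/g = 3140 × 287.6 / 16.2 = 55745 m.
Invert the barometric formula: z = H ln(P₀/P).
P₀/P = 117.6/83.2 = 1.4135; ln(1.4135) = 0.34607.
z = 55745 × 0.34607 = 19292 m.

z ≈ 19300 m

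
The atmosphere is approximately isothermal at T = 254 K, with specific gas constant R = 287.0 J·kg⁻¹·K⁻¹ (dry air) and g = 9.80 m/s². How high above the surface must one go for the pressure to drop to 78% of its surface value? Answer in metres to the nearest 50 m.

Scale height: H = RT/g = 287.0 × 254 / 9.80 = 7438.6 m.
Set P/P₀ = exp(−z/H) = 0.78, so z = −H ln(0.78).
−ln(0.78) = 0.24846; z = 7438.6 × 0.24846 = 1848.2 m.

z ≈ 1850 m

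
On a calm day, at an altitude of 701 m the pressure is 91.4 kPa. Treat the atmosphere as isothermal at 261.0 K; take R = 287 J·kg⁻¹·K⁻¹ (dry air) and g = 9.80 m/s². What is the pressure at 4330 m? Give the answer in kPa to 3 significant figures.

P ≈ 56.9 kPa

Scale height: H = RT/g = 287 × 261.0 / 9.80 = 7643.6 m.
Between two levels, P₂ = P₁ exp(−Δz/H) with Δz = z₂ − z₁.
Δz = 4330.0 − 701.00 = 3629.0 m; Δz/H = 3629.0/7643.6 = 0.47478.
P₂ = 91.4 × exp(−0.47478) = 91.4 × 0.62202 = 56.853 kPa.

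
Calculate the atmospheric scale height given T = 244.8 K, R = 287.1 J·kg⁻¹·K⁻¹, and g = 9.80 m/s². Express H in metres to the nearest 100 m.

H ≈ 7200 m

The scale height of an isothermal atmosphere is H = RT/g.
H = 287.1 × 244.8 / 9.80 = 70282/9.80 = 7171.6 m.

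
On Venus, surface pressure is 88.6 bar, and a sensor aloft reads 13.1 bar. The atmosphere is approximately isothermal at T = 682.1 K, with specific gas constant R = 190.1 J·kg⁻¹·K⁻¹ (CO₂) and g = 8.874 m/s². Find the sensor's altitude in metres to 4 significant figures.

z ≈ 27930 m

Scale height: H = RT/g = 190.1 × 682.1 / 8.874 = 14612 m.
Invert the barometric formula: z = H ln(P₀/P).
P₀/P = 88.6/13.1 = 6.7634; ln(6.7634) = 1.9115.
z = 14612 × 1.9115 = 27931 m.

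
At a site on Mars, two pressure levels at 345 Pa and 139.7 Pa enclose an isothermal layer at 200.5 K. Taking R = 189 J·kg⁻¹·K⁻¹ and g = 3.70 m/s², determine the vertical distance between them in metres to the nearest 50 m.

Hypsometric equation: Δz = (R T̄/g) ln(P₁/P₂).
R T̄/g = 189 × 200.5 / 3.70 = 10242 m.
ln(345/139.7) = ln(2.4696) = 0.90406.
Δz = 10242 × 0.90406 = 9259.4 m.

Δz ≈ 9250 m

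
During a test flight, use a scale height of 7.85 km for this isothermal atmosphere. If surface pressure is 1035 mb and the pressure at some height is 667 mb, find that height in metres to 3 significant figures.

Invert the barometric formula: z = H ln(P₀/P).
P₀/P = 1035/667 = 1.5517; ln(1.5517) = 0.43935.
z = 7850.0 × 0.43935 = 3448.9 m.

z ≈ 3450 m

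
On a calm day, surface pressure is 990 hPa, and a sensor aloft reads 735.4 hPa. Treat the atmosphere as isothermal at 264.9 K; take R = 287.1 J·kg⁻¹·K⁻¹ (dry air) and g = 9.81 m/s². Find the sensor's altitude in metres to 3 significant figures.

z ≈ 2300 m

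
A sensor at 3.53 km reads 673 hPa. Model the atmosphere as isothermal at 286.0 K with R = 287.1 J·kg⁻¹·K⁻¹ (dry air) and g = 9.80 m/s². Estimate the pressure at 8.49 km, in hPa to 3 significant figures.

P ≈ 372 hPa

Scale height: H = RT/g = 287.1 × 286.0 / 9.80 = 8378.6 m.
Between two levels, P₂ = P₁ exp(−Δz/H) with Δz = z₂ − z₁.
Δz = 8490.0 − 3530.0 = 4960.0 m; Δz/H = 4960.0/8378.6 = 0.59198.
P₂ = 673 × exp(−0.59198) = 673 × 0.55323 = 372.32 hPa.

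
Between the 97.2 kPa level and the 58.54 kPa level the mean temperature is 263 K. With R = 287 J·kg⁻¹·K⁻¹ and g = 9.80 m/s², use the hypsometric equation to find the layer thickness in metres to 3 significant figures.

Δz ≈ 3910 m

Hypsometric equation: Δz = (R T̄/g) ln(P₁/P₂).
R T̄/g = 287 × 263 / 9.80 = 7702.1 m.
ln(97.2/58.54) = ln(1.6604) = 0.50706.
Δz = 7702.1 × 0.50706 = 3905.4 m.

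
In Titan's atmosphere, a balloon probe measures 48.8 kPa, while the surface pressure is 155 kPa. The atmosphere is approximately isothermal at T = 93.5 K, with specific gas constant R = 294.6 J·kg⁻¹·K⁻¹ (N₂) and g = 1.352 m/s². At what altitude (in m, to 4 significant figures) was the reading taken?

z ≈ 23550 m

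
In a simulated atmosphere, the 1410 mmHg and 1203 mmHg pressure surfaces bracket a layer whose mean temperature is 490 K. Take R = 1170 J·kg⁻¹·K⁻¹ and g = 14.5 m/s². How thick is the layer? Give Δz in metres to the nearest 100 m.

Hypsometric equation: Δz = (R T̄/g) ln(P₁/P₂).
R T̄/g = 1170 × 490 / 14.5 = 39538 m.
ln(1410/1203) = ln(1.1721) = 0.15880.
Δz = 39538 × 0.15880 = 6278.6 m.

Δz ≈ 6300 m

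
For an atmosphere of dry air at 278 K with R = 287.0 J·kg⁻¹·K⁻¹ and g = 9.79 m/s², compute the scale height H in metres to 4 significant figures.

H ≈ 8150 m

The scale height of an isothermal atmosphere is H = RT/g.
H = 287.0 × 278 / 9.79 = 79786/9.79 = 8149.7 m.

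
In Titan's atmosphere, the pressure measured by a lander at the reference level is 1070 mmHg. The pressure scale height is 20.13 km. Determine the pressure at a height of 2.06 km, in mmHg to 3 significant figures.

Barometric formula: P = P₀ exp(−z/H).
z/H = 2060.0/20130 = 0.10233; exp(−0.10233) = 0.90273.
P = 1070 × 0.90273 = 965.92 mmHg.

P ≈ 966 mmHg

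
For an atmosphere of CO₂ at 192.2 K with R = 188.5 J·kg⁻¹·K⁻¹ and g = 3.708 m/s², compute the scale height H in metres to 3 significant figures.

The scale height of an isothermal atmosphere is H = RT/g.
H = 188.5 × 192.2 / 3.708 = 36230/3.708 = 9770.8 m.

H ≈ 9770 m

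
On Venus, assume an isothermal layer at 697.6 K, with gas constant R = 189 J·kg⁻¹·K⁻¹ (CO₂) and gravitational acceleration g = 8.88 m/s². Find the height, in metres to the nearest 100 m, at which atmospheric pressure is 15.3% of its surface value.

Scale height: H = RT/g = 189 × 697.6 / 8.88 = 14848 m.
Set P/P₀ = exp(−z/H) = 0.153, so z = −H ln(0.153).
−ln(0.153) = 1.8773; z = 14848 × 1.8773 = 27874 m.

z ≈ 27900 m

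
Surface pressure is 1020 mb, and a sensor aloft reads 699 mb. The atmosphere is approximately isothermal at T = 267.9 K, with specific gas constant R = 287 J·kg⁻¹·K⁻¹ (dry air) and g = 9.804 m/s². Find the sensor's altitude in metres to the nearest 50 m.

z ≈ 2950 m

Scale height: H = RT/g = 287 × 267.9 / 9.804 = 7842.4 m.
Invert the barometric formula: z = H ln(P₀/P).
P₀/P = 1020/699 = 1.4592; ln(1.4592) = 0.37789.
z = 7842.4 × 0.37789 = 2963.6 m.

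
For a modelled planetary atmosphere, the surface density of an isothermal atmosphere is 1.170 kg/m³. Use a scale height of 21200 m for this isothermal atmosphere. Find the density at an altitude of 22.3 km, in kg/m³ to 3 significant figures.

In an isothermal atmosphere, density decays like pressure: ρ = ρ₀ exp(−z/H).
z/H = 22300/21200 = 1.0519; exp(−1.0519) = 0.34927.
ρ = 1.170 × 0.34927 = 0.40865 kg/m³.

ρ ≈ 0.409 kg/m³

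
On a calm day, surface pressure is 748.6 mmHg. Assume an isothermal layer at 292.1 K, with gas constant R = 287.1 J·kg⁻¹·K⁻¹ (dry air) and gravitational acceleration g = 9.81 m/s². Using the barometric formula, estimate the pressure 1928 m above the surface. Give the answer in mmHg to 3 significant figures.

P ≈ 597 mmHg

Scale height: H = RT/g = 287.1 × 292.1 / 9.81 = 8548.6 m.
Barometric formula: P = P₀ exp(−z/H).
z/H = 1928.0/8548.6 = 0.22553; exp(−0.22553) = 0.79809.
P = 748.6 × 0.79809 = 597.45 mmHg.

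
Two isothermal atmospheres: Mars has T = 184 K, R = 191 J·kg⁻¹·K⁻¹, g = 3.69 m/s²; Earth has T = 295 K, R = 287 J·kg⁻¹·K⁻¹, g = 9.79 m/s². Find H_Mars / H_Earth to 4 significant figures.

H = RT/g for each body.
H_Mars = 191 × 184 / 3.69 = 9524.1 m.
H_Earth = 287 × 295 / 9.79 = 8648.1 m.
H_Mars/H_Earth = 9524.1/8648.1 = 1.1013.

H_Mars/H_Earth ≈ 1.101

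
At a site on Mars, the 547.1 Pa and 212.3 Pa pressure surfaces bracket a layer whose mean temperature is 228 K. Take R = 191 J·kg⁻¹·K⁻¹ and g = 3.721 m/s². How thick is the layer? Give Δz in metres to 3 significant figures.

Hypsometric equation: Δz = (R T̄/g) ln(P₁/P₂).
R T̄/g = 191 × 228 / 3.721 = 11703 m.
ln(547.1/212.3) = ln(2.5770) = 0.94663.
Δz = 11703 × 0.94663 = 11078 m.

Δz ≈ 11100 m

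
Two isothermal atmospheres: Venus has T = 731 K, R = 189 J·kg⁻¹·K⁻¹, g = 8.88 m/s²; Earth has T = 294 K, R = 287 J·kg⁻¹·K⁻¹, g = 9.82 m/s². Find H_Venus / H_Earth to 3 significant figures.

H_Venus/H_Earth ≈ 1.81

H = RT/g for each body.
H_Venus = 189 × 731 / 8.88 = 15558 m.
H_Earth = 287 × 294 / 9.82 = 8592.5 m.
H_Venus/H_Earth = 15558/8592.5 = 1.8106.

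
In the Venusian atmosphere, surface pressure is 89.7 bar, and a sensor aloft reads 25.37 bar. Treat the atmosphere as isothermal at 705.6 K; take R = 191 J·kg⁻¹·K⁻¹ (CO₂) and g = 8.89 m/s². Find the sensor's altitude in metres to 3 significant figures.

z ≈ 19100 m

Scale height: H = RT/g = 191 × 705.6 / 8.89 = 15160 m.
Invert the barometric formula: z = H ln(P₀/P).
P₀/P = 89.7/25.37 = 3.5357; ln(3.5357) = 1.2629.
z = 15160 × 1.2629 = 19146 m.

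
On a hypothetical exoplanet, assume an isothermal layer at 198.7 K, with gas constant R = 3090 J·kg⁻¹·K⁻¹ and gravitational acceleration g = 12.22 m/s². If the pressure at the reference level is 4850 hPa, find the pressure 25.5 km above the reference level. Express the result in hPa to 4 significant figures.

Scale height: H = RT/g = 3090 × 198.7 / 12.22 = 50244 m.
Barometric formula: P = P₀ exp(−z/H).
z/H = 25500/50244 = 0.50752; exp(−0.50752) = 0.60199.
P = 4850 × 0.60199 = 2919.7 hPa.

P ≈ 2920 hPa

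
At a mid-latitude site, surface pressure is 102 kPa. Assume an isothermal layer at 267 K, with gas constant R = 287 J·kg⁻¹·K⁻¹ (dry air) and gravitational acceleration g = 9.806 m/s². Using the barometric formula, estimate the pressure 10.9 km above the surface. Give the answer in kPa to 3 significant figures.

P ≈ 25.3 kPa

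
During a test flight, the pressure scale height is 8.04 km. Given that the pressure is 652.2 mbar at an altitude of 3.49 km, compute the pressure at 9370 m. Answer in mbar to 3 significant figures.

Between two levels, P₂ = P₁ exp(−Δz/H) with Δz = z₂ − z₁.
Δz = 9370.0 − 3490.0 = 5880.0 m; Δz/H = 5880.0/8040.0 = 0.73134.
P₂ = 652.2 × exp(−0.73134) = 652.2 × 0.48126 = 313.88 mbar.

P ≈ 314 mbar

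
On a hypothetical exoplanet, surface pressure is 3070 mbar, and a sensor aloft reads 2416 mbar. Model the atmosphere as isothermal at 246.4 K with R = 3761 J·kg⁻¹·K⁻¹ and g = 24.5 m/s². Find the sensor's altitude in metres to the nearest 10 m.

z ≈ 9060 m

Scale height: H = RT/g = 3761 × 246.4 / 24.5 = 37825 m.
Invert the barometric formula: z = H ln(P₀/P).
P₀/P = 3070/2416 = 1.2707; ln(1.2707) = 0.23957.
z = 37825 × 0.23957 = 9061.7 m.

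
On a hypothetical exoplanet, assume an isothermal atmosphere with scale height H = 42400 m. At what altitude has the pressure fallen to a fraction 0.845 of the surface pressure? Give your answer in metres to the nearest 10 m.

z ≈ 7140 m

Set P/P₀ = exp(−z/H) = 0.845, so z = −H ln(0.845).
−ln(0.845) = 0.16842; z = 42400 × 0.16842 = 7141.0 m.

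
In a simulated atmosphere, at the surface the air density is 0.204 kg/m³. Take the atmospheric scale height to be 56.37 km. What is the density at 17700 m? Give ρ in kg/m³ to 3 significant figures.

In an isothermal atmosphere, density decays like pressure: ρ = ρ₀ exp(−z/H).
z/H = 17700/56370 = 0.31400; exp(−0.31400) = 0.73052.
ρ = 0.204 × 0.73052 = 0.14903 kg/m³.

ρ ≈ 0.149 kg/m³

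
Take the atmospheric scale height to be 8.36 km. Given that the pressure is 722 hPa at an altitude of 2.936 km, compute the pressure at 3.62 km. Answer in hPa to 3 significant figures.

Between two levels, P₂ = P₁ exp(−Δz/H) with Δz = z₂ − z₁.
Δz = 3620.0 − 2936.0 = 684.00 m; Δz/H = 684.00/8360.0 = 0.081818.
P₂ = 722 × exp(−0.081818) = 722 × 0.92144 = 665.28 hPa.

P ≈ 665 hPa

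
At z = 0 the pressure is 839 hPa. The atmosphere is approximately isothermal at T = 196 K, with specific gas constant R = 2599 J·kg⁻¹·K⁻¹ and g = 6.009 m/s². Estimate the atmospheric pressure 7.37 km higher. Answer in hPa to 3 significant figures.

Scale height: H = RT/g = 2599 × 196 / 6.009 = 84774 m.
Barometric formula: P = P₀ exp(−z/H).
z/H = 7370.0/84774 = 0.086937; exp(−0.086937) = 0.91673.
P = 839 × 0.91673 = 769.14 hPa.

P ≈ 769 hPa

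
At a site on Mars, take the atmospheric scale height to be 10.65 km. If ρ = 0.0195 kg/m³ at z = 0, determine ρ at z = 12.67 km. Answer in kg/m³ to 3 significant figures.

ρ ≈ 0.00593 kg/m³

In an isothermal atmosphere, density decays like pressure: ρ = ρ₀ exp(−z/H).
z/H = 12670/10650 = 1.1897; exp(−1.1897) = 0.30431.
ρ = 0.0195 × 0.30431 = 0.0059340 kg/m³.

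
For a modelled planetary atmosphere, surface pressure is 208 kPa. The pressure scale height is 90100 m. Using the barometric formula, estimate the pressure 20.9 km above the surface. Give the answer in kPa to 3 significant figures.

P ≈ 165 kPa

Barometric formula: P = P₀ exp(−z/H).
z/H = 20900/90100 = 0.23196; exp(−0.23196) = 0.79298.
P = 208 × 0.79298 = 164.94 kPa.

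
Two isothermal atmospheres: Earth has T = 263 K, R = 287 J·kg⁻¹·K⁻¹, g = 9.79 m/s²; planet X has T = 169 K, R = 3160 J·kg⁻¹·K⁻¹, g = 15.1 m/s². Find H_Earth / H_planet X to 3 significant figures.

H_Earth/H_planet X ≈ 0.218

H = RT/g for each body.
H_Earth = 287 × 263 / 9.79 = 7710.0 m.
H_planet X = 3160 × 169 / 15.1 = 35367 m.
H_Earth/H_planet X = 7710.0/35367 = 0.21800.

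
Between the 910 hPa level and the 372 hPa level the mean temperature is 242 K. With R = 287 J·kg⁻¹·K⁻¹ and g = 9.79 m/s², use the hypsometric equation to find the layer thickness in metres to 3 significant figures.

Δz ≈ 6350 m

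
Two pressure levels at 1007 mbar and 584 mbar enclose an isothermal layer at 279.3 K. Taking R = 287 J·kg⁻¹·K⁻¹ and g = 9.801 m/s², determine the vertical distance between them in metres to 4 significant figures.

Δz ≈ 4456 m

Hypsometric equation: Δz = (R T̄/g) ln(P₁/P₂).
R T̄/g = 287 × 279.3 / 9.801 = 8178.7 m.
ln(1007/584) = ln(1.7243) = 0.54482.
Δz = 8178.7 × 0.54482 = 4455.9 m.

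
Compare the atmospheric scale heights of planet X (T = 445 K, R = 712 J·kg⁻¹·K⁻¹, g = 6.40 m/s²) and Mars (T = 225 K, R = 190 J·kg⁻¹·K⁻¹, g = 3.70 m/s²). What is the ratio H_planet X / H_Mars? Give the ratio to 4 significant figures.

H_planet X/H_Mars ≈ 4.285

H = RT/g for each body.
H_planet X = 712 × 445 / 6.40 = 49506 m.
H_Mars = 190 × 225 / 3.70 = 11554 m.
H_planet X/H_Mars = 49506/11554 = 4.2847.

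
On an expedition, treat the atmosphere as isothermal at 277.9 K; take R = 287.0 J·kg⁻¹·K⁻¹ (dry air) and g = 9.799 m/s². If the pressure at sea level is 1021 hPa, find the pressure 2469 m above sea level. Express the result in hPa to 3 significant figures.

P ≈ 754 hPa

Scale height: H = RT/g = 287.0 × 277.9 / 9.799 = 8139.3 m.
Barometric formula: P = P₀ exp(−z/H).
z/H = 2469.0/8139.3 = 0.30334; exp(−0.30334) = 0.73835.
P = 1021 × 0.73835 = 753.86 hPa.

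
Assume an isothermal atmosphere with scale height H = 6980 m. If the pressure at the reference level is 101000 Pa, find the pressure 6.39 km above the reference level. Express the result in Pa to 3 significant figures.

Barometric formula: P = P₀ exp(−z/H).
z/H = 6390.0/6980.0 = 0.91547; exp(−0.91547) = 0.40033.
P = 101000 × 0.40033 = 40433 Pa.

P ≈ 40400 Pa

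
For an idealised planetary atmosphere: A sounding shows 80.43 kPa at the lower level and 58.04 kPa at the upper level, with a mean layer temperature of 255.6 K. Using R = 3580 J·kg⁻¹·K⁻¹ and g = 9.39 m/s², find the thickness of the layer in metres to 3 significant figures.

Hypsometric equation: Δz = (R T̄/g) ln(P₁/P₂).
R T̄/g = 3580 × 255.6 / 9.39 = 97449 m.
ln(80.43/58.04) = ln(1.3858) = 0.32628.
Δz = 97449 × 0.32628 = 31796 m.

Δz ≈ 31800 m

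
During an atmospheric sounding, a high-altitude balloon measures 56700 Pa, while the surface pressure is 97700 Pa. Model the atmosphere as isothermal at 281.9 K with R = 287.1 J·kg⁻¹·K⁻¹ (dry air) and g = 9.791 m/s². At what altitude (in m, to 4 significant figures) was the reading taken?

z ≈ 4498 m

Scale height: H = RT/g = 287.1 × 281.9 / 9.791 = 8266.1 m.
Invert the barometric formula: z = H ln(P₀/P).
P₀/P = 97700/56700 = 1.7231; ln(1.7231) = 0.54412.
z = 8266.1 × 0.54412 = 4497.8 m.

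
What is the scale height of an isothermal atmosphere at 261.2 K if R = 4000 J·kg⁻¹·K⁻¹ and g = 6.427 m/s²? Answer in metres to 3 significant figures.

H ≈ 163000 m

The scale height of an isothermal atmosphere is H = RT/g.
H = 4000 × 261.2 / 6.427 = 1044800/6.427 = 162560 m.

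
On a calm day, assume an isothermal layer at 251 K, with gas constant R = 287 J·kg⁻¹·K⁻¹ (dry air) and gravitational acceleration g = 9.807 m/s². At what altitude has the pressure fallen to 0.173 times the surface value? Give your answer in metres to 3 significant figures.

z ≈ 12900 m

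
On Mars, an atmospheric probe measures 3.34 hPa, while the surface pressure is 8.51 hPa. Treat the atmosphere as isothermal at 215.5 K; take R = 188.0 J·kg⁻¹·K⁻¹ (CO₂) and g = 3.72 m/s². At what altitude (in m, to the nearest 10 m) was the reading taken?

Scale height: H = RT/g = 188.0 × 215.5 / 3.72 = 10891 m.
Invert the barometric formula: z = H ln(P₀/P).
P₀/P = 8.51/3.34 = 2.5479; ln(2.5479) = 0.93527.
z = 10891 × 0.93527 = 10186 m.

z ≈ 10190 m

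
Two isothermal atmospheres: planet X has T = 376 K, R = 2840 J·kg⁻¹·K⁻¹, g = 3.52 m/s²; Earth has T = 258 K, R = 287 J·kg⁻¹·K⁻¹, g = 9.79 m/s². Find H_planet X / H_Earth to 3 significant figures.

H_planet X/H_Earth ≈ 40.1

H = RT/g for each body.
H_planet X = 2840 × 376 / 3.52 = 303360 m.
H_Earth = 287 × 258 / 9.79 = 7563.4 m.
H_planet X/H_Earth = 303360/7563.4 = 40.109.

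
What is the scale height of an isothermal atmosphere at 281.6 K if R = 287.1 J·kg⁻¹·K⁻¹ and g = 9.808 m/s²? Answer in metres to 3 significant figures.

The scale height of an isothermal atmosphere is H = RT/g.
H = 287.1 × 281.6 / 9.808 = 80847/9.808 = 8243.0 m.

H ≈ 8240 m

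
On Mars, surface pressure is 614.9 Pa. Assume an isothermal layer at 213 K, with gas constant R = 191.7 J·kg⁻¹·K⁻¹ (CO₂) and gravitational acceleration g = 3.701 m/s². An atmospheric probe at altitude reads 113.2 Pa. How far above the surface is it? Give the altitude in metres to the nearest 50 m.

z ≈ 18650 m

Scale height: H = RT/g = 191.7 × 213 / 3.701 = 11033 m.
Invert the barometric formula: z = H ln(P₀/P).
P₀/P = 614.9/113.2 = 5.4320; ln(5.4320) = 1.6923.
z = 11033 × 1.6923 = 18671 m.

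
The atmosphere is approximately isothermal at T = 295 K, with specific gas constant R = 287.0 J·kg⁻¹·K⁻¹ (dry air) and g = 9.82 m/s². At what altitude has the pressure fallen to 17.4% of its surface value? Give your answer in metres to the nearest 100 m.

Scale height: H = RT/g = 287.0 × 295 / 9.82 = 8621.7 m.
Set P/P₀ = exp(−z/H) = 0.174, so z = −H ln(0.174).
−ln(0.174) = 1.7487; z = 8621.7 × 1.7487 = 15077 m.

z ≈ 15100 m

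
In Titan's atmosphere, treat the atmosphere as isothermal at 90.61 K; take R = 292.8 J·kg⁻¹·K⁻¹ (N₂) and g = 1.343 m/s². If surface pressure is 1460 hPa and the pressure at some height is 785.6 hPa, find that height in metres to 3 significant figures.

Scale height: H = RT/g = 292.8 × 90.61 / 1.343 = 19755 m.
Invert the barometric formula: z = H ln(P₀/P).
P₀/P = 1460/785.6 = 1.8585; ln(1.8585) = 0.61977.
z = 19755 × 0.61977 = 12244 m.

z ≈ 12200 m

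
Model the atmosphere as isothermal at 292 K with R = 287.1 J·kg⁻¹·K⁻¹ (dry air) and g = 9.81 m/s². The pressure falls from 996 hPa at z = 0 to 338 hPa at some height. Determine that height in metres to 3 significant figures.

Scale height: H = RT/g = 287.1 × 292 / 9.81 = 8545.7 m.
Invert the barometric formula: z = H ln(P₀/P).
P₀/P = 996/338 = 2.9467; ln(2.9467) = 1.0807.
z = 8545.7 × 1.0807 = 9235.3 m.

z ≈ 9240 m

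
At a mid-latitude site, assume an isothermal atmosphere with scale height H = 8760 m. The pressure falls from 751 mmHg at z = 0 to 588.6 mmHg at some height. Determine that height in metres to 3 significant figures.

z ≈ 2130 m

Invert the barometric formula: z = H ln(P₀/P).
P₀/P = 751/588.6 = 1.2759; ln(1.2759) = 0.24365.
z = 8760.0 × 0.24365 = 2134.4 m.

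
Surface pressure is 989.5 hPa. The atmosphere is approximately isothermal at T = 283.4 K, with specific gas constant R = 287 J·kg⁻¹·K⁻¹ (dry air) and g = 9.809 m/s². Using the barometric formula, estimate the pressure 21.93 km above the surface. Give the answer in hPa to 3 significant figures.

Scale height: H = RT/g = 287 × 283.4 / 9.809 = 8292.0 m.
Barometric formula: P = P₀ exp(−z/H).
z/H = 21930/8292.0 = 2.6447; exp(−2.6447) = 0.071027.
P = 989.5 × 0.071027 = 70.281 hPa.

P ≈ 70.3 hPa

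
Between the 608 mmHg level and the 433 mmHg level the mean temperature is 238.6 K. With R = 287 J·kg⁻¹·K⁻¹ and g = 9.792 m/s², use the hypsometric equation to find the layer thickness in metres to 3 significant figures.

Hypsometric equation: Δz = (R T̄/g) ln(P₁/P₂).
R T̄/g = 287 × 238.6 / 9.792 = 6993.3 m.
ln(608/433) = ln(1.4042) = 0.33947.
Δz = 6993.3 × 0.33947 = 2374.0 m.

Δz ≈ 2370 m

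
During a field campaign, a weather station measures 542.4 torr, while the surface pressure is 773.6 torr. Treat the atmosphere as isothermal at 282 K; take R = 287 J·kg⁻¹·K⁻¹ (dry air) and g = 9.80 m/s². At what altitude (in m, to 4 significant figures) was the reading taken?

Scale height: H = RT/g = 287 × 282 / 9.80 = 8258.6 m.
Invert the barometric formula: z = H ln(P₀/P).
P₀/P = 773.6/542.4 = 1.4263; ln(1.4263) = 0.35508.
z = 8258.6 × 0.35508 = 2932.5 m.

z ≈ 2932 m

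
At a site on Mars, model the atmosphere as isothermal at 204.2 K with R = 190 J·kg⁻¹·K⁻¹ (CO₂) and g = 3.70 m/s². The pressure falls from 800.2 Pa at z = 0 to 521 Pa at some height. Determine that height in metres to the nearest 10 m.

Scale height: H = RT/g = 190 × 204.2 / 3.70 = 10486 m.
Invert the barometric formula: z = H ln(P₀/P).
P₀/P = 800.2/521 = 1.5359; ln(1.5359) = 0.42912.
z = 10486 × 0.42912 = 4499.8 m.

z ≈ 4500 m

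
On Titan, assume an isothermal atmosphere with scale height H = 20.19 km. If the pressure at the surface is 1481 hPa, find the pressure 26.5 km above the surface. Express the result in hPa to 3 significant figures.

P ≈ 399 hPa

Barometric formula: P = P₀ exp(−z/H).
z/H = 26500/20190 = 1.3125; exp(−1.3125) = 0.26915.
P = 1481 × 0.26915 = 398.61 hPa.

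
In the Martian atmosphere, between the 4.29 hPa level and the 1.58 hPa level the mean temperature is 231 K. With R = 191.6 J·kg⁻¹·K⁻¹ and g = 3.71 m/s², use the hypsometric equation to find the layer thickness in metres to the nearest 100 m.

Hypsometric equation: Δz = (R T̄/g) ln(P₁/P₂).
R T̄/g = 191.6 × 231 / 3.71 = 11930 m.
ln(4.29/1.58) = ln(2.7152) = 0.99887.
Δz = 11930 × 0.99887 = 11917 m.

Δz ≈ 11900 m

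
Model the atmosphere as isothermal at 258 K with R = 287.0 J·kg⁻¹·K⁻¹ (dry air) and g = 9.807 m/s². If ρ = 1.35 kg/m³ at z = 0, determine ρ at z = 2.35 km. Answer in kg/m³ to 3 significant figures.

Scale height: H = RT/g = 287.0 × 258 / 9.807 = 7550.3 m.
In an isothermal atmosphere, density decays like pressure: ρ = ρ₀ exp(−z/H).
z/H = 2350.0/7550.3 = 0.31125; exp(−0.31125) = 0.73253.
ρ = 1.35 × 0.73253 = 0.98892 kg/m³.

ρ ≈ 0.989 kg/m³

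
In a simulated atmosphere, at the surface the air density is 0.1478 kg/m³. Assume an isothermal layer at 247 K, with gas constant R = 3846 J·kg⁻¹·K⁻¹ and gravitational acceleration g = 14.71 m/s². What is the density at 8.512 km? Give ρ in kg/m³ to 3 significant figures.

ρ ≈ 0.130 kg/m³

Scale height: H = RT/g = 3846 × 247 / 14.71 = 64579 m.
In an isothermal atmosphere, density decays like pressure: ρ = ρ₀ exp(−z/H).
z/H = 8512.0/64579 = 0.13181; exp(−0.13181) = 0.87651.
ρ = 0.1478 × 0.87651 = 0.12955 kg/m³.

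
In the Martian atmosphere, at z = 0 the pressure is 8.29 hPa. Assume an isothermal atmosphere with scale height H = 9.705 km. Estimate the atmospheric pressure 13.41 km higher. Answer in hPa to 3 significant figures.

Barometric formula: P = P₀ exp(−z/H).
z/H = 13410/9705.0 = 1.3818; exp(−1.3818) = 0.25113.
P = 8.29 × 0.25113 = 2.0819 hPa.

P ≈ 2.08 hPa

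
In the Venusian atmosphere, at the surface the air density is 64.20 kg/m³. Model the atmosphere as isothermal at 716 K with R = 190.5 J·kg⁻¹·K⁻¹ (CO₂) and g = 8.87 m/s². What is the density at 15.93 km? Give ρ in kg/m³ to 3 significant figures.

Scale height: H = RT/g = 190.5 × 716 / 8.87 = 15377 m.
In an isothermal atmosphere, density decays like pressure: ρ = ρ₀ exp(−z/H).
z/H = 15930/15377 = 1.0360; exp(−1.0360) = 0.35487.
ρ = 64.20 × 0.35487 = 22.783 kg/m³.

ρ ≈ 22.8 kg/m³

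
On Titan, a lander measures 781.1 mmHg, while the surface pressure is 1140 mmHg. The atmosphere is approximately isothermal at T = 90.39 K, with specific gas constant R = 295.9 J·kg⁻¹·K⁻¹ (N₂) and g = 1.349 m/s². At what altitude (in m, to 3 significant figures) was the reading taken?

z ≈ 7500 m

Scale height: H = RT/g = 295.9 × 90.39 / 1.349 = 19827 m.
Invert the barometric formula: z = H ln(P₀/P).
P₀/P = 1140/781.1 = 1.4595; ln(1.4595) = 0.37809.
z = 19827 × 0.37809 = 7496.4 m.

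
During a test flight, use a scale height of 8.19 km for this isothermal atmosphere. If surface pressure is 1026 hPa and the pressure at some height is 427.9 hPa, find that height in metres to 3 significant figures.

Invert the barometric formula: z = H ln(P₀/P).
P₀/P = 1026/427.9 = 2.3978; ln(2.3978) = 0.87455.
z = 8190.0 × 0.87455 = 7162.6 m.

z ≈ 7160 m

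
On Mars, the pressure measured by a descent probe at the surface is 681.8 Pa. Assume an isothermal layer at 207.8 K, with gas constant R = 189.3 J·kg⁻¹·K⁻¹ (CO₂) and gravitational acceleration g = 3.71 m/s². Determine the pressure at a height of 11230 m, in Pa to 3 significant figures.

P ≈ 236 Pa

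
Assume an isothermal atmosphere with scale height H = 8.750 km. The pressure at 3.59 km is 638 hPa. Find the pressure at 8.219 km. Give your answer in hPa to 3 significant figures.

Between two levels, P₂ = P₁ exp(−Δz/H) with Δz = z₂ − z₁.
Δz = 8219.0 − 3590.0 = 4629.0 m; Δz/H = 4629.0/8750.0 = 0.52903.
P₂ = 638 × exp(−0.52903) = 638 × 0.58918 = 375.90 hPa.

P ≈ 376 hPa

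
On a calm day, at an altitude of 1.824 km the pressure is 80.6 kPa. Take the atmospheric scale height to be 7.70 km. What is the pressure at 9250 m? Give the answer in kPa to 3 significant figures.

P ≈ 30.7 kPa

Between two levels, P₂ = P₁ exp(−Δz/H) with Δz = z₂ − z₁.
Δz = 9250.0 − 1824.0 = 7426.0 m; Δz/H = 7426.0/7700.0 = 0.96442.
P₂ = 80.6 × exp(−0.96442) = 80.6 × 0.38120 = 30.725 kPa.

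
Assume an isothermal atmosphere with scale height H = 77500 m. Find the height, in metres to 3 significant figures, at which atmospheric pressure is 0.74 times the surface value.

z ≈ 23300 m

Set P/P₀ = exp(−z/H) = 0.74, so z = −H ln(0.74).
−ln(0.74) = 0.30111; z = 77500 × 0.30111 = 23336 m.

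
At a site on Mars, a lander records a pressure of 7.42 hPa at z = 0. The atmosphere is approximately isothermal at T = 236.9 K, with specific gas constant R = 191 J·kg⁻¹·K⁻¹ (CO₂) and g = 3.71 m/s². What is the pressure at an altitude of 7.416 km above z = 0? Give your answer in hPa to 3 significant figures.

P ≈ 4.04 hPa

Scale height: H = RT/g = 191 × 236.9 / 3.71 = 12196 m.
Barometric formula: P = P₀ exp(−z/H).
z/H = 7416.0/12196 = 0.60807; exp(−0.60807) = 0.54440.
P = 7.42 × 0.54440 = 4.0394 hPa.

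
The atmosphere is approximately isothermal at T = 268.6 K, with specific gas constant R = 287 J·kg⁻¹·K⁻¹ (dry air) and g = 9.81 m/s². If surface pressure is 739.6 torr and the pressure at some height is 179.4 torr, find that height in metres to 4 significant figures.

Scale height: H = RT/g = 287 × 268.6 / 9.81 = 7858.1 m.
Invert the barometric formula: z = H ln(P₀/P).
P₀/P = 739.6/179.4 = 4.1226; ln(4.1226) = 1.4165.
z = 7858.1 × 1.4165 = 11131 m.

z ≈ 11130 m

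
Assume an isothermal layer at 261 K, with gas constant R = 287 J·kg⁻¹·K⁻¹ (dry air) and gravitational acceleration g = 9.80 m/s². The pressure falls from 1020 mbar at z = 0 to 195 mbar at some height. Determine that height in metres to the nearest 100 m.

Scale height: H = RT/g = 287 × 261 / 9.80 = 7643.6 m.
Invert the barometric formula: z = H ln(P₀/P).
P₀/P = 1020/195 = 5.2308; ln(5.2308) = 1.6546.
z = 7643.6 × 1.6546 = 12647 m.

z ≈ 12600 m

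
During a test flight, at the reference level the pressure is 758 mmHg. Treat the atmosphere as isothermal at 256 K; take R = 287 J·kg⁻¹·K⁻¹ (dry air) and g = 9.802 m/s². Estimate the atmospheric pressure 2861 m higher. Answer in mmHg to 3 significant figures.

P ≈ 517 mmHg

Scale height: H = RT/g = 287 × 256 / 9.802 = 7495.6 m.
Barometric formula: P = P₀ exp(−z/H).
z/H = 2861.0/7495.6 = 0.38169; exp(−0.38169) = 0.68271.
P = 758 × 0.68271 = 517.49 mmHg.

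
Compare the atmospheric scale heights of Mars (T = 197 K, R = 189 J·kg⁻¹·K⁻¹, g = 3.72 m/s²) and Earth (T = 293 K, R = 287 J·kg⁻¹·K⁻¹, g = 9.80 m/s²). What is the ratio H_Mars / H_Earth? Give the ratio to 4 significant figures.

H_Mars/H_Earth ≈ 1.166

H = RT/g for each body.
H_Mars = 189 × 197 / 3.72 = 10009 m.
H_Earth = 287 × 293 / 9.80 = 8580.7 m.
H_Mars/H_Earth = 10009/8580.7 = 1.1665.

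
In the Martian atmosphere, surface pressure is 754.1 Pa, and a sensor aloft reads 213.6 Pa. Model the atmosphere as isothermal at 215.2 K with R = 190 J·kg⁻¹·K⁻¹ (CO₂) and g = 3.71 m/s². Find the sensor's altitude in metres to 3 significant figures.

z ≈ 13900 m

Scale height: H = RT/g = 190 × 215.2 / 3.71 = 11021 m.
Invert the barometric formula: z = H ln(P₀/P).
P₀/P = 754.1/213.6 = 3.5304; ln(3.5304) = 1.2614.
z = 11021 × 1.2614 = 13902 m.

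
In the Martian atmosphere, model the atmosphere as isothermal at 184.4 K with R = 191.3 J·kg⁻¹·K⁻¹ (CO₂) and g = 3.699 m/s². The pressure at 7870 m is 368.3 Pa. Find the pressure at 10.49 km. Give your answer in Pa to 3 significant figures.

P ≈ 280 Pa

Scale height: H = RT/g = 191.3 × 184.4 / 3.699 = 9536.6 m.
Between two levels, P₂ = P₁ exp(−Δz/H) with Δz = z₂ − z₁.
Δz = 10490 − 7870.0 = 2620.0 m; Δz/H = 2620.0/9536.6 = 0.27473.
P₂ = 368.3 × exp(−0.27473) = 368.3 × 0.75978 = 279.83 Pa.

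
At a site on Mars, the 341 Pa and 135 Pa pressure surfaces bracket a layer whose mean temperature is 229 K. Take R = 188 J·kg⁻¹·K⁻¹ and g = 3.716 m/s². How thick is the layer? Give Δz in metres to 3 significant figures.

Δz ≈ 10700 m

Hypsometric equation: Δz = (R T̄/g) ln(P₁/P₂).
R T̄/g = 188 × 229 / 3.716 = 11586 m.
ln(341/135) = ln(2.5259) = 0.92660.
Δz = 11586 × 0.92660 = 10736 m.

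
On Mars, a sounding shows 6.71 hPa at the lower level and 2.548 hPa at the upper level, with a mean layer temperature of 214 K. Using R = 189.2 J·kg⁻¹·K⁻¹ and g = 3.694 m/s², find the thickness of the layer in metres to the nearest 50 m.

Hypsometric equation: Δz = (R T̄/g) ln(P₁/P₂).
R T̄/g = 189.2 × 214 / 3.694 = 10961 m.
ln(6.71/2.548) = ln(2.6334) = 0.96828.
Δz = 10961 × 0.96828 = 10613 m.

Δz ≈ 10600 m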